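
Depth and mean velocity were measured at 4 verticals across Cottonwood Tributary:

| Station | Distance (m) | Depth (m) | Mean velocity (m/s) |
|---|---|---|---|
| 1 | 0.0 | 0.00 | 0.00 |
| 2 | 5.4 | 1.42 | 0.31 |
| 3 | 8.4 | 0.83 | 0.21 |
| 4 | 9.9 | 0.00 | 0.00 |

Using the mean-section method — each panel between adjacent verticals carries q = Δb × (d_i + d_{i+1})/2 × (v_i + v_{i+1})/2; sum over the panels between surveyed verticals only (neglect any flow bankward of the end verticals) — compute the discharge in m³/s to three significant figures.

Panel 1-2: Δb = 5.4 m, d̄ = (0.00+1.42)/2 = 0.71, v̄ = (0.00+0.31)/2 = 0.155 → q = 5.4×0.71×0.155 = 0.5943 m³/s
Panel 2-3: Δb = 3 m, d̄ = (1.42+0.83)/2 = 1.125, v̄ = (0.31+0.21)/2 = 0.26 → q = 3×1.125×0.26 = 0.8775 m³/s
Panel 3-4: Δb = 1.5 m, d̄ = (0.83+0.00)/2 = 0.415, v̄ = (0.21+0.00)/2 = 0.105 → q = 1.5×0.415×0.105 = 0.06536 m³/s
Q = Σ q = 1.537 m³/s

1.54 m³/s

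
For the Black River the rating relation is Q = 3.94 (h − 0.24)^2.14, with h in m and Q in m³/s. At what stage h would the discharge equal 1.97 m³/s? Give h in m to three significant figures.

h − h₀ = (Q/C)^(1/b) = (1.97/3.94)^(1/2.14) = 0.7233 m
h = 0.24 + 0.7233 = 0.9633 m

0.963 m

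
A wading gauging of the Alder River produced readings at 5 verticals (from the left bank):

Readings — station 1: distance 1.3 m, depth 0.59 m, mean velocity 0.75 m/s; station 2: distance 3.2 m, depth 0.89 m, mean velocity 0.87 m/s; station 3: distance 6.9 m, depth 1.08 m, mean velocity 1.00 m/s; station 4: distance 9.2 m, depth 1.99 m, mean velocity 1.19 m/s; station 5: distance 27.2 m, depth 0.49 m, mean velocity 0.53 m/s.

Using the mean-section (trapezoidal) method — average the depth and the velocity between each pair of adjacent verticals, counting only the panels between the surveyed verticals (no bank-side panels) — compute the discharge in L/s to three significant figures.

Panel 1-2: Δb = 1.9 m, d̄ = (0.59+0.89)/2 = 0.74, v̄ = (0.75+0.87)/2 = 0.81 → q = 1.9×0.74×0.81 = 1.139 m³/s
Panel 2-3: Δb = 3.7 m, d̄ = (0.89+1.08)/2 = 0.985, v̄ = (0.87+1.00)/2 = 0.935 → q = 3.7×0.985×0.935 = 3.408 m³/s
Panel 3-4: Δb = 2.3 m, d̄ = (1.08+1.99)/2 = 1.535, v̄ = (1.00+1.19)/2 = 1.095 → q = 2.3×1.535×1.095 = 3.866 m³/s
Panel 4-5: Δb = 18 m, d̄ = (1.99+0.49)/2 = 1.24, v̄ = (1.19+0.53)/2 = 0.86 → q = 18×1.24×0.86 = 19.20 m³/s
Q = Σ q = 27.61 m³/s
= 27.61 × 1000 = 27610 L/s

27600 L/s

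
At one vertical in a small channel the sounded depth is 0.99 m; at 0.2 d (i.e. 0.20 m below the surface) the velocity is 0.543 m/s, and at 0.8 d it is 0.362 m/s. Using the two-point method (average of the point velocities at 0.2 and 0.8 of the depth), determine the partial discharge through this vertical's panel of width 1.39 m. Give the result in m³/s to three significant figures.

v̄ = (0.543 + 0.362) / 2 = 0.4525 m/s
q = v̄ × d × w = 0.4525 × 0.99 × 1.39 = 0.6227 m³/s

0.623 m³/s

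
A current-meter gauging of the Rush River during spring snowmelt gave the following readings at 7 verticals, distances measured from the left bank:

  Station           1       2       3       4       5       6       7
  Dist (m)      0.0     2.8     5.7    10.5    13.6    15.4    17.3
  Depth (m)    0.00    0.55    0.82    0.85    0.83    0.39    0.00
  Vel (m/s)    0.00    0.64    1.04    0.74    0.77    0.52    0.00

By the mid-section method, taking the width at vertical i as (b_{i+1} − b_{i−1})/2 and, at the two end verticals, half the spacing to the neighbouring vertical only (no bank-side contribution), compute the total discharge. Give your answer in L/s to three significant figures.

w_2 = (5.7 − 0.0)/2 = 2.85 m; q_2 = 0.64 × 0.55 × 2.85 = 1.003 m³/s
w_3 = (10.5 − 2.8)/2 = 3.85 m; q_3 = 1.04 × 0.82 × 3.85 = 3.283 m³/s
w_4 = (13.6 − 5.7)/2 = 3.95 m; q_4 = 0.74 × 0.85 × 3.95 = 2.485 m³/s
w_5 = (15.4 − 10.5)/2 = 2.45 m; q_5 = 0.77 × 0.83 × 2.45 = 1.566 m³/s
w_6 = (17.3 − 13.6)/2 = 1.85 m; q_6 = 0.52 × 0.39 × 1.85 = 0.3752 m³/s
Stations 1, 7 contribute zero (depth or velocity is 0).
Q = Σ qᵢ = 8.712 m³/s
= 8.712 × 1000 = 8712 L/s

8710 L/s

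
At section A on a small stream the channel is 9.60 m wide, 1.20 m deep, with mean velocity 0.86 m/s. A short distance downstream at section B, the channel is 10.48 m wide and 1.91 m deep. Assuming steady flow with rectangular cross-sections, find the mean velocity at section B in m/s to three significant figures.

0.495 m/s

Q = A₁V₁ = (9.60×1.20) × 0.86 = 9.907 m³/s
A₂ = 10.48 × 1.91 = 20.02 m²
V₂ = Q/A₂ = 9.907/20.02 = 0.4949 m/s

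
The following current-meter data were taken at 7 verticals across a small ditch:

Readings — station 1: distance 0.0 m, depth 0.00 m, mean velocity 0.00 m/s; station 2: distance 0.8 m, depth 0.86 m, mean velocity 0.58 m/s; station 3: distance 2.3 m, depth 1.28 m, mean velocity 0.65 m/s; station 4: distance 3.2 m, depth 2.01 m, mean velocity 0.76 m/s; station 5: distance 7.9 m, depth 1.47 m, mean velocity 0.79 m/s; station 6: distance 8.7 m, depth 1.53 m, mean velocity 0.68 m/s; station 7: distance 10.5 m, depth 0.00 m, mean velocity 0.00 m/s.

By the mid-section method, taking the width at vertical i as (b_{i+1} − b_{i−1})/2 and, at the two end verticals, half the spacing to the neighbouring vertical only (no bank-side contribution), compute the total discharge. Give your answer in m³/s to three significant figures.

w_2 = (2.3 − 0.0)/2 = 1.15 m; q_2 = 0.58 × 0.86 × 1.15 = 0.5736 m³/s
w_3 = (3.2 − 0.8)/2 = 1.2 m; q_3 = 0.65 × 1.28 × 1.2 = 0.9984 m³/s
w_4 = (7.9 − 2.3)/2 = 2.8 m; q_4 = 0.76 × 2.01 × 2.8 = 4.277 m³/s
w_5 = (8.7 − 3.2)/2 = 2.75 m; q_5 = 0.79 × 1.47 × 2.75 = 3.194 m³/s
w_6 = (10.5 − 7.9)/2 = 1.3 m; q_6 = 0.68 × 1.53 × 1.3 = 1.353 m³/s
Stations 1, 7 contribute zero (depth or velocity is 0).
Q = Σ qᵢ = 10.40 m³/s

10.4 m³/s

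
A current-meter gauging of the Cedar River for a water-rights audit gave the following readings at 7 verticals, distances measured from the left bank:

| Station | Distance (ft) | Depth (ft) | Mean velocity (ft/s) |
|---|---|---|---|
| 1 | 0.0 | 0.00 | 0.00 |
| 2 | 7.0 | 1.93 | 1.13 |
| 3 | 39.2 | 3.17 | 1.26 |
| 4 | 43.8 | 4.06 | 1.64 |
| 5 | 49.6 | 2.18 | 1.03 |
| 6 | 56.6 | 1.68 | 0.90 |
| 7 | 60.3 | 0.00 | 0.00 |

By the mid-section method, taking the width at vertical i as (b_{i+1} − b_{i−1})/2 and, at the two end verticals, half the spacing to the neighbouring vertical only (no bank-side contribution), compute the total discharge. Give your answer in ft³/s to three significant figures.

173 ft³/s

w_2 = (39.2 − 0.0)/2 = 19.6 ft; q_2 = 1.13 × 1.93 × 19.6 = 42.75 ft³/s
w_3 = (43.8 − 7.0)/2 = 18.4 ft; q_3 = 1.26 × 3.17 × 18.4 = 73.49 ft³/s
w_4 = (49.6 − 39.2)/2 = 5.2 ft; q_4 = 1.64 × 4.06 × 5.2 = 34.62 ft³/s
w_5 = (56.6 − 43.8)/2 = 6.4 ft; q_5 = 1.03 × 2.18 × 6.4 = 14.37 ft³/s
w_6 = (60.3 − 49.6)/2 = 5.35 ft; q_6 = 0.90 × 1.68 × 5.35 = 8.089 ft³/s
Stations 1, 7 contribute zero (depth or velocity is 0).
Q = Σ qᵢ = 173.3 ft³/s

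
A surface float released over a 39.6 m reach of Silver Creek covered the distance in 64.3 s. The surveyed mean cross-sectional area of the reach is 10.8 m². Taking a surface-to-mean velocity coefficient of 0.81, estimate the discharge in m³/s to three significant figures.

5.39 m³/s

v_surface = L / t̄ = 39.6 / 64.3 = 0.6159 m/s
v_mean = 0.81 × 0.6159 = 0.4988 m/s
Q = A × v_mean = 10.8 × 0.4988 = 5.388 m³/s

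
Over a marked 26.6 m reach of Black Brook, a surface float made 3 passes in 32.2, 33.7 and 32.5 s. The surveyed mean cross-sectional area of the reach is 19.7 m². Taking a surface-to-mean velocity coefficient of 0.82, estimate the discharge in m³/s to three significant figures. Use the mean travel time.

13.1 m³/s

t̄ = (32.2 + 33.7 + 32.5) / 3 = 32.8 s
v_surface = L / t̄ = 26.6 / 32.8 = 0.8110 m/s
v_mean = 0.82 × 0.8110 = 0.6650 m/s
Q = A × v_mean = 19.7 × 0.6650 = 13.10 m³/s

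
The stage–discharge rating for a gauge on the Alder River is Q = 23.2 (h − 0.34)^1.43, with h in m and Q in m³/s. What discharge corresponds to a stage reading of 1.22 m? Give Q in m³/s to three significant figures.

19.3 m³/s

Q = 23.2 × (1.22 − 0.34)^1.43 = 23.2 × 0.88^1.43 = 19.32 m³/s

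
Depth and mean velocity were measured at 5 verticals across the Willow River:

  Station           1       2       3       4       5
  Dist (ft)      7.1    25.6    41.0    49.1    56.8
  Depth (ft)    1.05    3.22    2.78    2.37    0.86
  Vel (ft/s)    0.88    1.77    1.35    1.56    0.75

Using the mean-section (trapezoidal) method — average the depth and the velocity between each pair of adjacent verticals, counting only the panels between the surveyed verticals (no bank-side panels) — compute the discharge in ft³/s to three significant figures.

169 ft³/s

Panel 1-2: Δb = 18.5 ft, d̄ = (1.05+3.22)/2 = 2.135, v̄ = (0.88+1.77)/2 = 1.325 → q = 18.5×2.135×1.325 = 52.33 ft³/s
Panel 2-3: Δb = 15.4 ft, d̄ = (3.22+2.78)/2 = 3, v̄ = (1.77+1.35)/2 = 1.56 → q = 15.4×3×1.56 = 72.07 ft³/s
Panel 3-4: Δb = 8.1 ft, d̄ = (2.78+2.37)/2 = 2.575, v̄ = (1.35+1.56)/2 = 1.455 → q = 8.1×2.575×1.455 = 30.35 ft³/s
Panel 4-5: Δb = 7.7 ft, d̄ = (2.37+0.86)/2 = 1.615, v̄ = (1.56+0.75)/2 = 1.155 → q = 7.7×1.615×1.155 = 14.36 ft³/s
Q = Σ q = 169.1 ft³/s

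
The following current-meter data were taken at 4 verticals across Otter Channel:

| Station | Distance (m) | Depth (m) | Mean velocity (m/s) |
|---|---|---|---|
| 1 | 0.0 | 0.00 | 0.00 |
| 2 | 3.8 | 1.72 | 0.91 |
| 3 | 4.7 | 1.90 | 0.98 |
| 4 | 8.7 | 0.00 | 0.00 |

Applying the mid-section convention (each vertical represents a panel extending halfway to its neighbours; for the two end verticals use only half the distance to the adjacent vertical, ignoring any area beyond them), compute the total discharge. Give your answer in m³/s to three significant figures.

8.24 m³/s

w_2 = (4.7 − 0.0)/2 = 2.35 m; q_2 = 0.91 × 1.72 × 2.35 = 3.678 m³/s
w_3 = (8.7 − 3.8)/2 = 2.45 m; q_3 = 0.98 × 1.90 × 2.45 = 4.562 m³/s
Stations 1, 4 contribute zero (depth or velocity is 0).
Q = Σ qᵢ = 8.240 m³/s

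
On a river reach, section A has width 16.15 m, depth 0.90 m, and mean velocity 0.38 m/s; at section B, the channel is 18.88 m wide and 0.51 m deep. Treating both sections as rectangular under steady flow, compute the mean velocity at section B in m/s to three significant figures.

0.574 m/s

Q = A₁V₁ = (16.15×0.90) × 0.38 = 5.523 m³/s
A₂ = 18.88 × 0.51 = 9.629 m²
V₂ = Q/A₂ = 5.523/9.629 = 0.5736 m/s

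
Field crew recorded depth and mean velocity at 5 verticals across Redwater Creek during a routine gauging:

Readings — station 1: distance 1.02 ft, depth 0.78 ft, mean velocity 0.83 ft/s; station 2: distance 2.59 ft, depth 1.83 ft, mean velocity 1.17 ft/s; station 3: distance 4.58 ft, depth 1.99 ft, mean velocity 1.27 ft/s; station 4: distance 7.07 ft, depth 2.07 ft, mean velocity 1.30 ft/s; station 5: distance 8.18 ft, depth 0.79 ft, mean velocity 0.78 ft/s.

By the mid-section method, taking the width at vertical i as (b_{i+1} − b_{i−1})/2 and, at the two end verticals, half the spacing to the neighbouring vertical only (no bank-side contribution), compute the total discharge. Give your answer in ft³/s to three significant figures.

15.2 ft³/s

w_1 = (2.59 − 1.02)/2 = 0.785 ft; q_1 = 0.83 × 0.78 × 0.785 = 0.5082 ft³/s
w_2 = (4.58 − 1.02)/2 = 1.78 ft; q_2 = 1.17 × 1.83 × 1.78 = 3.811 ft³/s
w_3 = (7.07 − 2.59)/2 = 2.24 ft; q_3 = 1.27 × 1.99 × 2.24 = 5.661 ft³/s
w_4 = (8.18 − 4.58)/2 = 1.8 ft; q_4 = 1.30 × 2.07 × 1.8 = 4.844 ft³/s
w_5 = (8.18 − 7.07)/2 = 0.555 ft; q_5 = 0.78 × 0.79 × 0.555 = 0.3420 ft³/s
Q = Σ qᵢ = 15.17 ft³/s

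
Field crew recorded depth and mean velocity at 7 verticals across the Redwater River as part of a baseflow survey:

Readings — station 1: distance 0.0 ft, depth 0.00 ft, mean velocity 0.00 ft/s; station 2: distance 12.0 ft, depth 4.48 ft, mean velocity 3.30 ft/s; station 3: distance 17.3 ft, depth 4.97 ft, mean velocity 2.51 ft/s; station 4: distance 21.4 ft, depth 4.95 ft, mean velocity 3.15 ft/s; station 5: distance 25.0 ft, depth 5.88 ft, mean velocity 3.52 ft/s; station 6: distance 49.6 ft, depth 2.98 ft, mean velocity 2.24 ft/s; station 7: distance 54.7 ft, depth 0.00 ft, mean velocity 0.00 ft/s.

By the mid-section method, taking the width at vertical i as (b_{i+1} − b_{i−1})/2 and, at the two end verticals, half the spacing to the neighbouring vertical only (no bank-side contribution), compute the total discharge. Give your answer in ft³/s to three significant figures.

638 ft³/s

w_2 = (17.3 − 0.0)/2 = 8.65 ft; q_2 = 3.30 × 4.48 × 8.65 = 127.9 ft³/s
w_3 = (21.4 − 12.0)/2 = 4.7 ft; q_3 = 2.51 × 4.97 × 4.7 = 58.63 ft³/s
w_4 = (25.0 − 17.3)/2 = 3.85 ft; q_4 = 3.15 × 4.95 × 3.85 = 60.03 ft³/s
w_5 = (49.6 − 21.4)/2 = 14.1 ft; q_5 = 3.52 × 5.88 × 14.1 = 291.8 ft³/s
w_6 = (54.7 − 25.0)/2 = 14.85 ft; q_6 = 2.24 × 2.98 × 14.85 = 99.13 ft³/s
Stations 1, 7 contribute zero (depth or velocity is 0).
Q = Σ qᵢ = 637.5 ft³/s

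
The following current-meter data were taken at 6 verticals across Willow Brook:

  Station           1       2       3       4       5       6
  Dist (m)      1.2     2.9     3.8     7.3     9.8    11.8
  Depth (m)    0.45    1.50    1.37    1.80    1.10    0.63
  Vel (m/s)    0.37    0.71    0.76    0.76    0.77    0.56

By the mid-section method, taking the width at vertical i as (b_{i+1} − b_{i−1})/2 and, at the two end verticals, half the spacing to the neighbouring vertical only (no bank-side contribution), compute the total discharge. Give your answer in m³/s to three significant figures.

w_1 = (2.9 − 1.2)/2 = 0.85 m; q_1 = 0.37 × 0.45 × 0.85 = 0.1415 m³/s
w_2 = (3.8 − 1.2)/2 = 1.3 m; q_2 = 0.71 × 1.50 × 1.3 = 1.385 m³/s
w_3 = (7.3 − 2.9)/2 = 2.2 m; q_3 = 0.76 × 1.37 × 2.2 = 2.291 m³/s
w_4 = (9.8 − 3.8)/2 = 3 m; q_4 = 0.76 × 1.80 × 3 = 4.104 m³/s
w_5 = (11.8 − 7.3)/2 = 2.25 m; q_5 = 0.77 × 1.10 × 2.25 = 1.906 m³/s
w_6 = (11.8 − 9.8)/2 = 1 m; q_6 = 0.56 × 0.63 × 1 = 0.3528 m³/s
Q = Σ qᵢ = 10.18 m³/s

10.2 m³/s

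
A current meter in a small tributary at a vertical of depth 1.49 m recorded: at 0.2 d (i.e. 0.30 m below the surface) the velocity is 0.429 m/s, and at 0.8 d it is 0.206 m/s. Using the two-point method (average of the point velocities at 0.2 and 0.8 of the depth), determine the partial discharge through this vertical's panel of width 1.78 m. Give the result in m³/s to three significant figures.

0.842 m³/s

v̄ = (0.429 + 0.206) / 2 = 0.3175 m/s
q = v̄ × d × w = 0.3175 × 1.49 × 1.78 = 0.8421 m³/s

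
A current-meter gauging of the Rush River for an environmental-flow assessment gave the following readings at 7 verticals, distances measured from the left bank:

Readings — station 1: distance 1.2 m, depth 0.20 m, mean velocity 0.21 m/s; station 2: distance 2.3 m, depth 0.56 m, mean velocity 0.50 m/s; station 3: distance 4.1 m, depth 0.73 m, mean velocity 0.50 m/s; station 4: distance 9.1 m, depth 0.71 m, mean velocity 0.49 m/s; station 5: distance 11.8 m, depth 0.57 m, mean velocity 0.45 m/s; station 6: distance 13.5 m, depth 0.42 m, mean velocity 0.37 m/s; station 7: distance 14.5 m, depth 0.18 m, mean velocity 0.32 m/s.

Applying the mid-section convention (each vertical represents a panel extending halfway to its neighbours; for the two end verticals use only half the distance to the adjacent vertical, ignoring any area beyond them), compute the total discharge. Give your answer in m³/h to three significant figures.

w_1 = (2.3 − 1.2)/2 = 0.55 m; q_1 = 0.21 × 0.20 × 0.55 = 0.02310 m³/s
w_2 = (4.1 − 1.2)/2 = 1.45 m; q_2 = 0.50 × 0.56 × 1.45 = 0.4060 m³/s
w_3 = (9.1 − 2.3)/2 = 3.4 m; q_3 = 0.50 × 0.73 × 3.4 = 1.241 m³/s
w_4 = (11.8 − 4.1)/2 = 3.85 m; q_4 = 0.49 × 0.71 × 3.85 = 1.339 m³/s
w_5 = (13.5 − 9.1)/2 = 2.2 m; q_5 = 0.45 × 0.57 × 2.2 = 0.5643 m³/s
w_6 = (14.5 − 11.8)/2 = 1.35 m; q_6 = 0.37 × 0.42 × 1.35 = 0.2098 m³/s
w_7 = (14.5 − 13.5)/2 = 0.5 m; q_7 = 0.32 × 0.18 × 0.5 = 0.02880 m³/s
Q = Σ qᵢ = 3.812 m³/s
= 3.812 × 3600 = 13720 m³/h

13700 m³/h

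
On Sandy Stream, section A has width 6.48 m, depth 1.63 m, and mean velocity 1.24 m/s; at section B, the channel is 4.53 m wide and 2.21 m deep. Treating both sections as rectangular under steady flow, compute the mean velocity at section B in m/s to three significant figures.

Q = A₁V₁ = (6.48×1.63) × 1.24 = 13.10 m³/s
A₂ = 4.53 × 2.21 = 10.01 m²
V₂ = Q/A₂ = 13.10/10.01 = 1.308 m/s

1.31 m/s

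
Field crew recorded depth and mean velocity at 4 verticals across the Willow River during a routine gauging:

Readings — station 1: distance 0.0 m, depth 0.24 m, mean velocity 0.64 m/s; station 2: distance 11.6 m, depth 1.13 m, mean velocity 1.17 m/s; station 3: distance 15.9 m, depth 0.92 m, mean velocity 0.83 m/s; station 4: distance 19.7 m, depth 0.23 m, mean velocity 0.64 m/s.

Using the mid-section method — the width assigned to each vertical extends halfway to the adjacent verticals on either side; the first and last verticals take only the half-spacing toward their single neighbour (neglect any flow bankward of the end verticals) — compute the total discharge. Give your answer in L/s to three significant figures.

14800 L/s

w_1 = (11.6 − 0.0)/2 = 5.8 m; q_1 = 0.64 × 0.24 × 5.8 = 0.8909 m³/s
w_2 = (15.9 − 0.0)/2 = 7.95 m; q_2 = 1.17 × 1.13 × 7.95 = 10.51 m³/s
w_3 = (19.7 − 11.6)/2 = 4.05 m; q_3 = 0.83 × 0.92 × 4.05 = 3.093 m³/s
w_4 = (19.7 − 15.9)/2 = 1.9 m; q_4 = 0.64 × 0.23 × 1.9 = 0.2797 m³/s
Q = Σ qᵢ = 14.77 m³/s
= 14.77 × 1000 = 14770 L/s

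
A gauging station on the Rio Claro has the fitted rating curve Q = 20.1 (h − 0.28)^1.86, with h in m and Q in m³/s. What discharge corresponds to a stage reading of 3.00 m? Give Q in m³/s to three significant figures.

Q = 20.1 × (3.00 − 0.28)^1.86 = 20.1 × 2.72^1.86 = 129.3 m³/s

129 m³/s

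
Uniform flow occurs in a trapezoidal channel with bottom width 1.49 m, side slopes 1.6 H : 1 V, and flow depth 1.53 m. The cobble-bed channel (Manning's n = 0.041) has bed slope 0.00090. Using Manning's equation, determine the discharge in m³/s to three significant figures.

A = (b + z·y)·y = (1.49 + 1.6×1.53)×1.53 = 6.025 m²
P = b + 2y√(1+z²) = 1.49 + 2×1.53×√(1+1.6²) = 7.264 m
R = A/P = 6.025/7.264 = 0.8295 m
Q = (1/n)·A·R^(2/3)·S^(1/2) = (1/0.041) × 6.025 × 0.8295^(2/3) × 0.00090^(1/2) = 3.892 m³/s

3.89 m³/s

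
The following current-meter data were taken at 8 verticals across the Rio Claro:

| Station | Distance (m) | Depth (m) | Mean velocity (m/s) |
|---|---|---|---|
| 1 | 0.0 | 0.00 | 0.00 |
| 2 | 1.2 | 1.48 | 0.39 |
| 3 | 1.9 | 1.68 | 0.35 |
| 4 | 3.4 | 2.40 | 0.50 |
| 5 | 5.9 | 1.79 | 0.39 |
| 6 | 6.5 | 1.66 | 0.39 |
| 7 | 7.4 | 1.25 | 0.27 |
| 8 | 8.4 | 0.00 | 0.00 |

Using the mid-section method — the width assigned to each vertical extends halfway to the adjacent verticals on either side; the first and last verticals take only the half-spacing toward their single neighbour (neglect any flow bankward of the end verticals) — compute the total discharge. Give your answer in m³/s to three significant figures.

5.48 m³/s

w_2 = (1.9 − 0.0)/2 = 0.95 m; q_2 = 0.39 × 1.48 × 0.95 = 0.5483 m³/s
w_3 = (3.4 − 1.2)/2 = 1.1 m; q_3 = 0.35 × 1.68 × 1.1 = 0.6468 m³/s
w_4 = (5.9 − 1.9)/2 = 2 m; q_4 = 0.50 × 2.40 × 2 = 2.400 m³/s
w_5 = (6.5 − 3.4)/2 = 1.55 m; q_5 = 0.39 × 1.79 × 1.55 = 1.082 m³/s
w_6 = (7.4 − 5.9)/2 = 0.75 m; q_6 = 0.39 × 1.66 × 0.75 = 0.4856 m³/s
w_7 = (8.4 − 6.5)/2 = 0.95 m; q_7 = 0.27 × 1.25 × 0.95 = 0.3206 m³/s
Stations 1, 8 contribute zero (depth or velocity is 0).
Q = Σ qᵢ = 5.483 m³/s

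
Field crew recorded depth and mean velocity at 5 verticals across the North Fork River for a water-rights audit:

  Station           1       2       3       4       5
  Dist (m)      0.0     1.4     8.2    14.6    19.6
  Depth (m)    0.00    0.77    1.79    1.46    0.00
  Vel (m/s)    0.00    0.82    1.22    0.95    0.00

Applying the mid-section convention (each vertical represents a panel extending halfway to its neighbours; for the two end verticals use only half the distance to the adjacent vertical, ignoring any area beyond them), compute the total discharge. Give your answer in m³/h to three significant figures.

w_2 = (8.2 − 0.0)/2 = 4.1 m; q_2 = 0.82 × 0.77 × 4.1 = 2.589 m³/s
w_3 = (14.6 − 1.4)/2 = 6.6 m; q_3 = 1.22 × 1.79 × 6.6 = 14.41 m³/s
w_4 = (19.6 − 8.2)/2 = 5.7 m; q_4 = 0.95 × 1.46 × 5.7 = 7.906 m³/s
Stations 1, 5 contribute zero (depth or velocity is 0).
Q = Σ qᵢ = 24.91 m³/s
= 24.91 × 3600 = 89670 m³/h

89700 m³/h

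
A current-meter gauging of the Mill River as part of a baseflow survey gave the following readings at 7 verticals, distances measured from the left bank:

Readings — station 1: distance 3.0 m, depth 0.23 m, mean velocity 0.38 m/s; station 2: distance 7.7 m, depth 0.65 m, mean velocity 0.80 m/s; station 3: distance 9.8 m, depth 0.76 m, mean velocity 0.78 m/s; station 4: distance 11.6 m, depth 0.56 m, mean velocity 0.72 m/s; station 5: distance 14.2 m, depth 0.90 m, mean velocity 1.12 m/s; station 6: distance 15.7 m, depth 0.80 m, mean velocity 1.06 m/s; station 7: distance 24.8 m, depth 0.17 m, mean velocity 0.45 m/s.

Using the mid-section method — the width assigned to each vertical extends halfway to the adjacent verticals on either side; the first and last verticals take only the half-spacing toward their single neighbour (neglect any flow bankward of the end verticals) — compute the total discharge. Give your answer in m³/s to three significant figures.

w_1 = (7.7 − 3.0)/2 = 2.35 m; q_1 = 0.38 × 0.23 × 2.35 = 0.2054 m³/s
w_2 = (9.8 − 3.0)/2 = 3.4 m; q_2 = 0.80 × 0.65 × 3.4 = 1.768 m³/s
w_3 = (11.6 − 7.7)/2 = 1.95 m; q_3 = 0.78 × 0.76 × 1.95 = 1.156 m³/s
w_4 = (14.2 − 9.8)/2 = 2.2 m; q_4 = 0.72 × 0.56 × 2.2 = 0.8870 m³/s
w_5 = (15.7 − 11.6)/2 = 2.05 m; q_5 = 1.12 × 0.90 × 2.05 = 2.066 m³/s
w_6 = (24.8 − 14.2)/2 = 5.3 m; q_6 = 1.06 × 0.80 × 5.3 = 4.494 m³/s
w_7 = (24.8 − 15.7)/2 = 4.55 m; q_7 = 0.45 × 0.17 × 4.55 = 0.3481 m³/s
Q = Σ qᵢ = 10.93 m³/s

10.9 m³/s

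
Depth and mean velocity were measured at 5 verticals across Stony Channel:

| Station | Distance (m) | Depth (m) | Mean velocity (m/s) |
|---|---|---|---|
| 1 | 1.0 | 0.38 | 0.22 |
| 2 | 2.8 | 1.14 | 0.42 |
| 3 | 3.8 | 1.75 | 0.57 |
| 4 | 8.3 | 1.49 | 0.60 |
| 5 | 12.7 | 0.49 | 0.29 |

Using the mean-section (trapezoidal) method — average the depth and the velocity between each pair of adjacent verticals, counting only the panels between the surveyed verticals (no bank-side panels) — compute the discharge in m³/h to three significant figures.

Panel 1-2: Δb = 1.8 m, d̄ = (0.38+1.14)/2 = 0.76, v̄ = (0.22+0.42)/2 = 0.32 → q = 1.8×0.76×0.32 = 0.4378 m³/s
Panel 2-3: Δb = 1 m, d̄ = (1.14+1.75)/2 = 1.445, v̄ = (0.42+0.57)/2 = 0.495 → q = 1×1.445×0.495 = 0.7153 m³/s
Panel 3-4: Δb = 4.5 m, d̄ = (1.75+1.49)/2 = 1.62, v̄ = (0.57+0.60)/2 = 0.585 → q = 4.5×1.62×0.585 = 4.265 m³/s
Panel 4-5: Δb = 4.4 m, d̄ = (1.49+0.49)/2 = 0.99, v̄ = (0.60+0.29)/2 = 0.445 → q = 4.4×0.99×0.445 = 1.938 m³/s
Q = Σ q = 7.356 m³/s
= 7.356 × 3600 = 26480 m³/h

26500 m³/h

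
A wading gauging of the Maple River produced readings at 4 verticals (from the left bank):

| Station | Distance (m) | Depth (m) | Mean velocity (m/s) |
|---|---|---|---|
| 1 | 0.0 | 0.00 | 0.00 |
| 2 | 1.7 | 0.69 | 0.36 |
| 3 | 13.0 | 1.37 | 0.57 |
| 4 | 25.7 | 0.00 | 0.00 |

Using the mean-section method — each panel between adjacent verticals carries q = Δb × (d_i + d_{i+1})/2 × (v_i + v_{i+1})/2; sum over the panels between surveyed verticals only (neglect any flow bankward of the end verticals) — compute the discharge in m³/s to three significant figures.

8.00 m³/s

Panel 1-2: Δb = 1.7 m, d̄ = (0.00+0.69)/2 = 0.345, v̄ = (0.00+0.36)/2 = 0.18 → q = 1.7×0.345×0.18 = 0.1056 m³/s
Panel 2-3: Δb = 11.3 m, d̄ = (0.69+1.37)/2 = 1.03, v̄ = (0.36+0.57)/2 = 0.465 → q = 11.3×1.03×0.465 = 5.412 m³/s
Panel 3-4: Δb = 12.7 m, d̄ = (1.37+0.00)/2 = 0.685, v̄ = (0.57+0.00)/2 = 0.285 → q = 12.7×0.685×0.285 = 2.479 m³/s
Q = Σ q = 7.997 m³/s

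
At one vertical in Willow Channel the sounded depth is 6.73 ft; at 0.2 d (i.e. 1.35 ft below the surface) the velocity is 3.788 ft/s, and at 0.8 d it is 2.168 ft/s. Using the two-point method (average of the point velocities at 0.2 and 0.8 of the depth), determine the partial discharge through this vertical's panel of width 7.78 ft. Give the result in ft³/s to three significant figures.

156 ft³/s

v̄ = (3.788 + 2.168) / 2 = 2.978 ft/s
q = v̄ × d × w = 2.978 × 6.73 × 7.78 = 155.9 ft³/s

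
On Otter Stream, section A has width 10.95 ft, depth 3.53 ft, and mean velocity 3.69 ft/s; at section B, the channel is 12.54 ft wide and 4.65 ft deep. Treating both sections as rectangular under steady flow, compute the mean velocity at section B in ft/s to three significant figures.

Q = A₁V₁ = (10.95×3.53) × 3.69 = 142.6 ft³/s
A₂ = 12.54 × 4.65 = 58.31 ft²
V₂ = Q/A₂ = 142.6/58.31 = 2.446 ft/s

2.45 ft/s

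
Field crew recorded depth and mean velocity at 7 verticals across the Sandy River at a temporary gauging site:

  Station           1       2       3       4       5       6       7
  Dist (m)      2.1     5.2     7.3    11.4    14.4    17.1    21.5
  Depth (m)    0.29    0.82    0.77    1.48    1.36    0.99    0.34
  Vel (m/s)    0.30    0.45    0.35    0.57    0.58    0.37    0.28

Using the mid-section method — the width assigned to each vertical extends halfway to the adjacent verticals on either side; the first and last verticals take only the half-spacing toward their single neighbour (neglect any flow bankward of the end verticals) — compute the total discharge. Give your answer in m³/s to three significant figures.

8.68 m³/s

w_1 = (5.2 − 2.1)/2 = 1.55 m; q_1 = 0.30 × 0.29 × 1.55 = 0.1349 m³/s
w_2 = (7.3 − 2.1)/2 = 2.6 m; q_2 = 0.45 × 0.82 × 2.6 = 0.9594 m³/s
w_3 = (11.4 − 5.2)/2 = 3.1 m; q_3 = 0.35 × 0.77 × 3.1 = 0.8355 m³/s
w_4 = (14.4 − 7.3)/2 = 3.55 m; q_4 = 0.57 × 1.48 × 3.55 = 2.995 m³/s
w_5 = (17.1 − 11.4)/2 = 2.85 m; q_5 = 0.58 × 1.36 × 2.85 = 2.248 m³/s
w_6 = (21.5 − 14.4)/2 = 3.55 m; q_6 = 0.37 × 0.99 × 3.55 = 1.300 m³/s
w_7 = (21.5 − 17.1)/2 = 2.2 m; q_7 = 0.28 × 0.34 × 2.2 = 0.2094 m³/s
Q = Σ qᵢ = 8.682 m³/s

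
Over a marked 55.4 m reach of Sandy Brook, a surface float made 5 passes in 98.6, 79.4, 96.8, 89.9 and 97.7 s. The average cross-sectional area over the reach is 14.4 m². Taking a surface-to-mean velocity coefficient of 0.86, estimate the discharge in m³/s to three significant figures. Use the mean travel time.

7.42 m³/s

t̄ = (98.6 + 79.4 + 96.8 + 89.9 + 97.7) / 5 = 92.48 s
v_surface = L / t̄ = 55.4 / 92.48 = 0.5990 m/s
v_mean = 0.86 × 0.5990 = 0.5152 m/s
Q = A × v_mean = 14.4 × 0.5152 = 7.419 m³/s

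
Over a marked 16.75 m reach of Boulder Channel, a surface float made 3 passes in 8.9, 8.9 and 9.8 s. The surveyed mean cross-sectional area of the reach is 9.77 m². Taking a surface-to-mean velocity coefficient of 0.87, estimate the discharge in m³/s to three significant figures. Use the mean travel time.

t̄ = (8.9 + 8.9 + 9.8) / 3 = 9.2 s
v_surface = L / t̄ = 16.75 / 9.2 = 1.821 m/s
v_mean = 0.87 × 1.821 = 1.584 m/s
Q = A × v_mean = 9.77 × 1.584 = 15.48 m³/s

15.5 m³/s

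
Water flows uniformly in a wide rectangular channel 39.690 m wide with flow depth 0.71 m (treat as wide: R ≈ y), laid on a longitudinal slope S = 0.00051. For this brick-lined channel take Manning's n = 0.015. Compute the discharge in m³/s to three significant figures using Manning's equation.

A = b·y = 39.690 × 0.71 = 28.18 m²
Wide channel: R ≈ y = 0.71 m
Q = (1/n)·A·R^(2/3)·S^(1/2) = (1/0.015) × 28.18 × 0.7100^(2/3) × 0.00051^(1/2) = 33.77 m³/s

33.8 m³/s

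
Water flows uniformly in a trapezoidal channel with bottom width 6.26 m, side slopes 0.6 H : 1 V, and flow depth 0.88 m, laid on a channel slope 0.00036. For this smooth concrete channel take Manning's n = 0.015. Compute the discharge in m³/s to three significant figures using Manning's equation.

A = (b + z·y)·y = (6.26 + 0.6×0.88)×0.88 = 5.973 m²
P = b + 2y√(1+z²) = 6.26 + 2×0.88×√(1+0.6²) = 8.312 m
R = A/P = 5.973/8.312 = 0.7186 m
Q = (1/n)·A·R^(2/3)·S^(1/2) = (1/0.015) × 5.973 × 0.7186^(2/3) × 0.00036^(1/2) = 6.062 m³/s

6.06 m³/s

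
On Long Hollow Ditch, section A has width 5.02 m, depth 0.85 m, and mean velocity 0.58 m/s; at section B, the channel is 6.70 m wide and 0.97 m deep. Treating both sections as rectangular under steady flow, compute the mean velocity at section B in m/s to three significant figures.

Q = A₁V₁ = (5.02×0.85) × 0.58 = 2.475 m³/s
A₂ = 6.70 × 0.97 = 6.499 m²
V₂ = Q/A₂ = 2.475/6.499 = 0.3808 m/s

0.381 m/s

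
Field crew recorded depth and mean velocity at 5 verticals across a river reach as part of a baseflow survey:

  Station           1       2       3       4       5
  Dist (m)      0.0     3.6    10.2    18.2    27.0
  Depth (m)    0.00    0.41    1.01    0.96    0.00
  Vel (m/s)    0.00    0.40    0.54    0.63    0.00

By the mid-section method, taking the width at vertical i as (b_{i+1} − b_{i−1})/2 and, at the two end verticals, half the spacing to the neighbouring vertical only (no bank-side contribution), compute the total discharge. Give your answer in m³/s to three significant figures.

9.90 m³/s

w_2 = (10.2 − 0.0)/2 = 5.1 m; q_2 = 0.40 × 0.41 × 5.1 = 0.8364 m³/s
w_3 = (18.2 − 3.6)/2 = 7.3 m; q_3 = 0.54 × 1.01 × 7.3 = 3.981 m³/s
w_4 = (27.0 − 10.2)/2 = 8.4 m; q_4 = 0.63 × 0.96 × 8.4 = 5.080 m³/s
Stations 1, 5 contribute zero (depth or velocity is 0).
Q = Σ qᵢ = 9.898 m³/s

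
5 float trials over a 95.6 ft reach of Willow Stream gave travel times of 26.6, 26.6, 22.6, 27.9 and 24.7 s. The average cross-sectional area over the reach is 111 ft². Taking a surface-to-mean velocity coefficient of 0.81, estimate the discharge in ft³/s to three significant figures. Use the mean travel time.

335 ft³/s

t̄ = (26.6 + 26.6 + 22.6 + 27.9 + 24.7) / 5 = 25.68 s
v_surface = L / t̄ = 95.6 / 25.68 = 3.723 ft/s
v_mean = 0.81 × 3.723 = 3.015 ft/s
Q = A × v_mean = 111 × 3.015 = 334.7 ft³/s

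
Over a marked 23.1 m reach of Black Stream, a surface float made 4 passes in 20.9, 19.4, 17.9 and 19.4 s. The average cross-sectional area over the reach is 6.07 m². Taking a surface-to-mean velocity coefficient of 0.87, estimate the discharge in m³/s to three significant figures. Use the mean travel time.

6.29 m³/s

t̄ = (20.9 + 19.4 + 17.9 + 19.4) / 4 = 19.4 s
v_surface = L / t̄ = 23.1 / 19.4 = 1.191 m/s
v_mean = 0.87 × 1.191 = 1.036 m/s
Q = A × v_mean = 6.07 × 1.036 = 6.288 m³/s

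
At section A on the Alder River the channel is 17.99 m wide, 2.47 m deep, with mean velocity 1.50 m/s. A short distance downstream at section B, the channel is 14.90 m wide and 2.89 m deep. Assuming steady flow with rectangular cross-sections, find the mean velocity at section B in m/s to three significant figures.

1.55 m/s

Q = A₁V₁ = (17.99×2.47) × 1.50 = 66.65 m³/s
A₂ = 14.90 × 2.89 = 43.06 m²
V₂ = Q/A₂ = 66.65/43.06 = 1.548 m/s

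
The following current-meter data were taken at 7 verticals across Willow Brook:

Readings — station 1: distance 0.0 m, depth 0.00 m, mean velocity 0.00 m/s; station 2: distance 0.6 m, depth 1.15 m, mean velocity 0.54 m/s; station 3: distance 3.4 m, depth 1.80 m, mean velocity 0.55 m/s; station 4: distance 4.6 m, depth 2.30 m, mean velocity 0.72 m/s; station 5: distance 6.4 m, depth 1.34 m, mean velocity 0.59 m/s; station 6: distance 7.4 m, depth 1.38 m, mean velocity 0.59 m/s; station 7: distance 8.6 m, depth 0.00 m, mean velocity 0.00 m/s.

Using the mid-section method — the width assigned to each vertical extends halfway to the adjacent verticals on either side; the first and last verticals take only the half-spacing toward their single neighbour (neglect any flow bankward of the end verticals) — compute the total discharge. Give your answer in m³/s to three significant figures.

w_2 = (3.4 − 0.0)/2 = 1.7 m; q_2 = 0.54 × 1.15 × 1.7 = 1.056 m³/s
w_3 = (4.6 − 0.6)/2 = 2 m; q_3 = 0.55 × 1.80 × 2 = 1.980 m³/s
w_4 = (6.4 − 3.4)/2 = 1.5 m; q_4 = 0.72 × 2.30 × 1.5 = 2.484 m³/s
w_5 = (7.4 − 4.6)/2 = 1.4 m; q_5 = 0.59 × 1.34 × 1.4 = 1.107 m³/s
w_6 = (8.6 − 6.4)/2 = 1.1 m; q_6 = 0.59 × 1.38 × 1.1 = 0.8956 m³/s
Stations 1, 7 contribute zero (depth or velocity is 0).
Q = Σ qᵢ = 7.522 m³/s

7.52 m³/s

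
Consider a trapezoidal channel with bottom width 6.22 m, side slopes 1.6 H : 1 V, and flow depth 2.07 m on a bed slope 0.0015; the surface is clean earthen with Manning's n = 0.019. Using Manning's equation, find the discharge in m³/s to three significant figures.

50.5 m³/s

A = (b + z·y)·y = (6.22 + 1.6×2.07)×2.07 = 19.73 m²
P = b + 2y√(1+z²) = 6.22 + 2×2.07×√(1+1.6²) = 14.03 m
R = A/P = 19.73/14.03 = 1.406 m
Q = (1/n)·A·R^(2/3)·S^(1/2) = (1/0.019) × 19.73 × 1.406^(2/3) × 0.0015^(1/2) = 50.48 m³/s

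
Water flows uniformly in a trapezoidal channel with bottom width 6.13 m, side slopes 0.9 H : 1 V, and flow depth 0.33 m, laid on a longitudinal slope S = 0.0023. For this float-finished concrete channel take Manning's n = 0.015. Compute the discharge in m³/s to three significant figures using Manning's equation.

3.05 m³/s

A = (b + z·y)·y = (6.13 + 0.9×0.33)×0.33 = 2.121 m²
P = b + 2y√(1+z²) = 6.13 + 2×0.33×√(1+0.9²) = 7.018 m
R = A/P = 2.121/7.018 = 0.3022 m
Q = (1/n)·A·R^(2/3)·S^(1/2) = (1/0.015) × 2.121 × 0.3022^(2/3) × 0.0023^(1/2) = 3.054 m³/s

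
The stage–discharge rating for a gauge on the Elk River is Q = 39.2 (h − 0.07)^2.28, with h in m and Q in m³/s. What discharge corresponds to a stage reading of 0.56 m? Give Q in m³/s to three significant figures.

Q = 39.2 × (0.56 − 0.07)^2.28 = 39.2 × 0.49^2.28 = 7.708 m³/s

7.71 m³/s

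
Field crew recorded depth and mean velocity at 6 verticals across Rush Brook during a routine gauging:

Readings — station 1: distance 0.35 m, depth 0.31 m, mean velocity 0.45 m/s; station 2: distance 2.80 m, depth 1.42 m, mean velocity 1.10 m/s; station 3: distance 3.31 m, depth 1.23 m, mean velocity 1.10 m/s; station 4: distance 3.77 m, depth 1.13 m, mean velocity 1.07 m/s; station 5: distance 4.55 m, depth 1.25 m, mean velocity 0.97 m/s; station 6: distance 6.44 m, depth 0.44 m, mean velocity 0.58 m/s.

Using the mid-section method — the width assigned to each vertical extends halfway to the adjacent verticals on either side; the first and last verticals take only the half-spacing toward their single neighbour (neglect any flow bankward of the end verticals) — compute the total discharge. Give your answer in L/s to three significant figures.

5750 L/s

w_1 = (2.80 − 0.35)/2 = 1.225 m; q_1 = 0.45 × 0.31 × 1.225 = 0.1709 m³/s
w_2 = (3.31 − 0.35)/2 = 1.48 m; q_2 = 1.10 × 1.42 × 1.48 = 2.312 m³/s
w_3 = (3.77 − 2.80)/2 = 0.485 m; q_3 = 1.10 × 1.23 × 0.485 = 0.6562 m³/s
w_4 = (4.55 − 3.31)/2 = 0.62 m; q_4 = 1.07 × 1.13 × 0.62 = 0.7496 m³/s
w_5 = (6.44 − 3.77)/2 = 1.335 m; q_5 = 0.97 × 1.25 × 1.335 = 1.619 m³/s
w_6 = (6.44 − 4.55)/2 = 0.945 m; q_6 = 0.58 × 0.44 × 0.945 = 0.2412 m³/s
Q = Σ qᵢ = 5.748 m³/s
= 5.748 × 1000 = 5748 L/s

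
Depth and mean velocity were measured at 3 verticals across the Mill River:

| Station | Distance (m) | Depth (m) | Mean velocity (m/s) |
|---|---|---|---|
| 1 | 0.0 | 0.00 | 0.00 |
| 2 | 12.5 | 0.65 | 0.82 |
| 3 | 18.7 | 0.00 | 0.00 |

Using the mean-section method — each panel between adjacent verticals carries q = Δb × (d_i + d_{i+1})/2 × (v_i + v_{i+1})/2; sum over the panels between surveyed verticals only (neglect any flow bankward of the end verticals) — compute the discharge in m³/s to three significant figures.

Panel 1-2: Δb = 12.5 m, d̄ = (0.00+0.65)/2 = 0.325, v̄ = (0.00+0.82)/2 = 0.41 → q = 12.5×0.325×0.41 = 1.666 m³/s
Panel 2-3: Δb = 6.2 m, d̄ = (0.65+0.00)/2 = 0.325, v̄ = (0.82+0.00)/2 = 0.41 → q = 6.2×0.325×0.41 = 0.8262 m³/s
Q = Σ q = 2.492 m³/s

2.49 m³/s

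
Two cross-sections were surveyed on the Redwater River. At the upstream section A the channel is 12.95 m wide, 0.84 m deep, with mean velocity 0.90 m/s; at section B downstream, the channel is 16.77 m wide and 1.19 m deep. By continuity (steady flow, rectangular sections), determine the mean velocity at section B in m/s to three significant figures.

0.491 m/s

Q = A₁V₁ = (12.95×0.84) × 0.90 = 9.790 m³/s
A₂ = 16.77 × 1.19 = 19.96 m²
V₂ = Q/A₂ = 9.790/19.96 = 0.4906 m/s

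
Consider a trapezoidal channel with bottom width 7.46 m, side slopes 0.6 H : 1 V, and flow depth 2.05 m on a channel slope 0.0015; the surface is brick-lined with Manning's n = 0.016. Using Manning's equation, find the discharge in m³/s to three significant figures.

A = (b + z·y)·y = (7.46 + 0.6×2.05)×2.05 = 17.81 m²
P = b + 2y√(1+z²) = 7.46 + 2×2.05×√(1+0.6²) = 12.24 m
R = A/P = 17.81/12.24 = 1.455 m
Q = (1/n)·A·R^(2/3)·S^(1/2) = (1/0.016) × 17.81 × 1.455^(2/3) × 0.0015^(1/2) = 55.38 m³/s

55.4 m³/s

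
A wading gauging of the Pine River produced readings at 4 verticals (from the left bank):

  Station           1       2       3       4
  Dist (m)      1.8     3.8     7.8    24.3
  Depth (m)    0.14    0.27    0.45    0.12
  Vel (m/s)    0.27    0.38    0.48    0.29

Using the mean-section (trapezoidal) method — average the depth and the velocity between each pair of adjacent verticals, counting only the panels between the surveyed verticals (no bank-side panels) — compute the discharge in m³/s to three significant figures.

Panel 1-2: Δb = 2 m, d̄ = (0.14+0.27)/2 = 0.205, v̄ = (0.27+0.38)/2 = 0.325 → q = 2×0.205×0.325 = 0.1333 m³/s
Panel 2-3: Δb = 4 m, d̄ = (0.27+0.45)/2 = 0.36, v̄ = (0.38+0.48)/2 = 0.43 → q = 4×0.36×0.43 = 0.6192 m³/s
Panel 3-4: Δb = 16.5 m, d̄ = (0.45+0.12)/2 = 0.285, v̄ = (0.48+0.29)/2 = 0.385 → q = 16.5×0.285×0.385 = 1.810 m³/s
Q = Σ q = 2.563 m³/s

2.56 m³/s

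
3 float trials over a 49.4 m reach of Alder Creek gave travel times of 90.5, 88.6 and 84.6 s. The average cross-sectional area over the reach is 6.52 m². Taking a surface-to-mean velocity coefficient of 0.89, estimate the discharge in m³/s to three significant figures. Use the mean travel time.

3.26 m³/s

t̄ = (90.5 + 88.6 + 84.6) / 3 = 87.9 s
v_surface = L / t̄ = 49.4 / 87.9 = 0.5620 m/s
v_mean = 0.89 × 0.5620 = 0.5002 m/s
Q = A × v_mean = 6.52 × 0.5002 = 3.261 m³/s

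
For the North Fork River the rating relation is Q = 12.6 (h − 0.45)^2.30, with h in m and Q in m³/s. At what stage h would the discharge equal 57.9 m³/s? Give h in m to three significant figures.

2.39 m

h − h₀ = (Q/C)^(1/b) = (57.9/12.6)^(1/2.30) = 1.941 m
h = 0.45 + 1.941 = 2.391 m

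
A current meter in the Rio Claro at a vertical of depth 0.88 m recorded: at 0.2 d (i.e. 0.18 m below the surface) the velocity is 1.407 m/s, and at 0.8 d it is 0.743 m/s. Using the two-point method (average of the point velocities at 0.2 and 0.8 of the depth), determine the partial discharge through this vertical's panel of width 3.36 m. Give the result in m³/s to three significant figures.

v̄ = (1.407 + 0.743) / 2 = 1.075 m/s
q = v̄ × d × w = 1.075 × 0.88 × 3.36 = 3.179 m³/s

3.18 m³/s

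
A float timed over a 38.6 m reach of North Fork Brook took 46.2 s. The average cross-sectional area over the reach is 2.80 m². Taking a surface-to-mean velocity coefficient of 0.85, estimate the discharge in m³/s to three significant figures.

v_surface = L / t̄ = 38.6 / 46.2 = 0.8355 m/s
v_mean = 0.85 × 0.8355 = 0.7102 m/s
Q = A × v_mean = 2.80 × 0.7102 = 1.988 m³/s

1.99 m³/s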